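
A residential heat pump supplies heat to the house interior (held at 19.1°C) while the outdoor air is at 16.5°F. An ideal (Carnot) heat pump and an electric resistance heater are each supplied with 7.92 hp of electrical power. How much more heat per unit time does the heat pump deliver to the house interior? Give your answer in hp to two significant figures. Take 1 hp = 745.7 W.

76 hp

In absolute terms T_C = 264.54 K and T_H = 292.25 K, so ΔT = 27.71 K.
COP_Carnot = T_H/ΔT = 292.25/27.71 = 10.55.
The heat pump delivers Q̇_H = COP × Ẇ = 83.53 hp; the resistance heater delivers Ẇ = 7.920 hp.
Extra = (COP − 1)·Ẇ = 75.61 hp.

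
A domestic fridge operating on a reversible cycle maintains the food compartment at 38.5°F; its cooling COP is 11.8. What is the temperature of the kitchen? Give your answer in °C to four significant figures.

COP_R = T_C/(T_H − T_C) gives T_H − T_C = T_C/COP.
With T_C = 276.76 K, T_H = 276.76 × (1 + 1/11.8) = 300.22 K.
Converting, 300.22 K = 27.07°C.

27.07 °C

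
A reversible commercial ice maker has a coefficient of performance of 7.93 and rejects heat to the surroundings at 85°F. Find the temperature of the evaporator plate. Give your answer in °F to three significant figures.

For a Carnot refrigerator COP_R = T_C/(T_H − T_C), so T_C = COP·T_H/(1 + COP).
With T_H = 302.59 K, T_C = 7.93 × 302.59/8.930 = 268.71 K.
Converting, 268.71 K = 24.01°F.

24.0 °F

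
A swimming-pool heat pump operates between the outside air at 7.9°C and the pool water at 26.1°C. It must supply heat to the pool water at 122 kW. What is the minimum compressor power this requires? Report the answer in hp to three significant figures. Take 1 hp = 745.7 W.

In absolute terms T_C = 281.05 K and T_H = 299.25 K, so ΔT = 18.20 K.
COP_Carnot = T_H/ΔT = 299.25/18.20 = 16.44.
Ẇ_min = Q̇/COP_Carnot = 122.0/16.44 = 7.420 kW = 9.950 hp.

9.95 hp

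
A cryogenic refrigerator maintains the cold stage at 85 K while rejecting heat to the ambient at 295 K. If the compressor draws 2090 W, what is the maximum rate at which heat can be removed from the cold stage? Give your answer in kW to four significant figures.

0.8460 kW

The reservoir spacing is ΔT = 295 − 85 = 210.0 K.
COP_Carnot = T_C/ΔT = 85.00/210.0 = 0.4048.
Q̇_max = COP_Carnot × Ẇ = 0.4048 × 2090 W = 846.0 W = 0.8460 kW.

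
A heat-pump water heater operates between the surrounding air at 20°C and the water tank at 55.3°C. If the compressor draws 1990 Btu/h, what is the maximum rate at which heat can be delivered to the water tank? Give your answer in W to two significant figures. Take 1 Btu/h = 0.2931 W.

5400 W

In absolute terms T_C = 293.15 K and T_H = 328.45 K, so ΔT = 35.30 K.
COP_Carnot = T_H/ΔT = 328.45/35.30 = 9.305.
Q̇_max = COP_Carnot × Ẇ = 9.305 × 1990 Btu/h = 18520 Btu/h = 5427 W.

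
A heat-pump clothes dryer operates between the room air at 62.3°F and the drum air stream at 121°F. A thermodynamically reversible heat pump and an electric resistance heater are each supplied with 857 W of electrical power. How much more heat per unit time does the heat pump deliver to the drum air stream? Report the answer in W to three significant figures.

7620 W

In absolute terms T_C = 289.98 K and T_H = 322.59 K, so ΔT = 32.61 K.
COP_Carnot = T_H/ΔT = 322.59/32.61 = 9.892.
The heat pump delivers Q̇_H = COP × Ẇ = 8478 W; the resistance heater delivers Ẇ = 857.0 W.
Extra = (COP − 1)·Ẇ = 7621 W.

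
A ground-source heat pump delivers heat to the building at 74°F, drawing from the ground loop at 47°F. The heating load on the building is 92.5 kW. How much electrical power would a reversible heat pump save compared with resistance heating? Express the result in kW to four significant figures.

87.82 kW

In absolute terms T_C = 281.48 K and T_H = 296.48 K, so ΔT = 15.00 K.
COP_Carnot = T_H/ΔT = 296.48/15.00 = 19.77.
Resistance heating needs Ẇ_res = Q̇_H = 92.50 kW; the reversible heat pump needs only Ẇ_hp = Q̇_H/COP = 4.680 kW.
Saving = 92.50 − 4.680 = 87.82 kW.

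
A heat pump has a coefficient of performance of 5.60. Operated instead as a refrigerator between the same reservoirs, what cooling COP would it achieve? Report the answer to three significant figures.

4.60

Since Q_H = Q_C + W for any cycle, COP_R = Q_C/W = Q_H/W − 1.
COP_R = 5.60 − 1 = 4.60.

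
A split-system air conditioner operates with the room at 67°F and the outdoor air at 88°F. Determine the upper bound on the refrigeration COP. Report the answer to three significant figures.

In absolute terms T_C = 292.59 K and T_H = 304.26 K, so ΔT = 11.67 K.
For a reversible cycle, COP_Carnot = T_C/ΔT = 292.59/11.67 = 25.08.

25.1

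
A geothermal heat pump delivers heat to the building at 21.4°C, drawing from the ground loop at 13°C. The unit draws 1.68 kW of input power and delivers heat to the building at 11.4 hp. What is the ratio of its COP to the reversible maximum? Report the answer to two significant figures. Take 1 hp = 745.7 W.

0.14

Converting, Q̇_H = 11.40 hp = 8.501 kW, so COP_actual = Q̇_H/Ẇ = 8.501/1.680 = 5.060.
In absolute terms T_C = 286.15 K and T_H = 294.55 K, so ΔT = 8.400 K.
COP_Carnot = T_H/ΔT = 294.55/8.400 = 35.07.
η_II = COP_actual/COP_Carnot = 5.060/35.07 = 0.1443.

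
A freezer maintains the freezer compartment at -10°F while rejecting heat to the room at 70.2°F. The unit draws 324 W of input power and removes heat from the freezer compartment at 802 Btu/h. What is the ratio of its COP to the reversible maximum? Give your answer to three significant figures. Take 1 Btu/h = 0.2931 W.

Converting, Q̇_C = 802.0 Btu/h = 235.1 W, so COP_actual = Q̇_C/Ẇ = 235.1/324.0 = 0.7255.
In absolute terms T_C = 249.82 K and T_H = 294.37 K, so ΔT = 44.56 K.
COP_Carnot = T_C/ΔT = 249.82/44.56 = 5.607.
η_II = COP_actual/COP_Carnot = 0.7255/5.607 = 0.1294.

0.129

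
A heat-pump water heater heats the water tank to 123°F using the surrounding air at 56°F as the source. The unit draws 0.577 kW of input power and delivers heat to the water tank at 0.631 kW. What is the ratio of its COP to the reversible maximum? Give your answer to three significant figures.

0.126

COP_actual = Q̇_H/Ẇ = 0.6310/0.5770 = 1.094.
In absolute terms T_C = 286.48 K and T_H = 323.71 K, so ΔT = 37.22 K.
COP_Carnot = T_H/ΔT = 323.71/37.22 = 8.697.
η_II = COP_actual/COP_Carnot = 1.094/8.697 = 0.1257.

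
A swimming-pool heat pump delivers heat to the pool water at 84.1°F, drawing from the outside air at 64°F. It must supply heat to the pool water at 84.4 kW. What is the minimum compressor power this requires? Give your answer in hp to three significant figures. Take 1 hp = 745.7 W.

In absolute terms T_C = 290.93 K and T_H = 302.09 K, so ΔT = 11.17 K.
COP_Carnot = T_H/ΔT = 302.09/11.17 = 27.05.
Ẇ_min = Q̇/COP_Carnot = 84.40/27.05 = 3.120 kW = 4.184 hp.

4.18 hp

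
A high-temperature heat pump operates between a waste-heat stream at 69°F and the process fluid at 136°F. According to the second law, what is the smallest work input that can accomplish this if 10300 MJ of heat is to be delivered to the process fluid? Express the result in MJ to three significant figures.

1160 MJ

In absolute terms T_C = 293.71 K and T_H = 330.93 K, so ΔT = 37.22 K.
The reversible limit is COP_HP = T_H/ΔT = 8.891, so W_min = Q_H/COP = Q_H·ΔT/T_H.
W_min = 10300 × 37.22/330.93 = 1159 MJ.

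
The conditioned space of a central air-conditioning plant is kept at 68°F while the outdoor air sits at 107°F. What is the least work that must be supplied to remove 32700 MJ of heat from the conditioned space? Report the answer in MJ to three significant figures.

2420 MJ

In absolute terms T_C = 293.15 K and T_H = 314.82 K, so ΔT = 21.67 K.
The reversible limit is COP_R = T_C/ΔT = 13.53, so W_min = Q_C/COP = Q_C·ΔT/T_C.
W_min = 32700 × 21.67/293.15 = 2417 MJ.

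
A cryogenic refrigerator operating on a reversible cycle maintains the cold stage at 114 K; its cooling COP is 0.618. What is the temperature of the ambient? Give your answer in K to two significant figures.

300 K

COP_R = T_C/(T_H − T_C) gives T_H − T_C = T_C/COP.
With T_C = 114.00 K, T_H = 114.00 × (1 + 1/0.618) = 298.47 K.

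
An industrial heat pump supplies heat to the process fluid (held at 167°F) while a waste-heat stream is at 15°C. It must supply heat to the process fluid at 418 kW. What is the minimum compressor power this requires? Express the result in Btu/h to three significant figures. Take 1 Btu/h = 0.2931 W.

In absolute terms T_C = 288.15 K and T_H = 348.15 K, so ΔT = 60.00 K.
COP_Carnot = T_H/ΔT = 348.15/60.00 = 5.803.
Ẇ_min = Q̇/COP_Carnot = 418.0/5.803 = 72.04 kW = 245800 Btu/h.

246000 Btu/h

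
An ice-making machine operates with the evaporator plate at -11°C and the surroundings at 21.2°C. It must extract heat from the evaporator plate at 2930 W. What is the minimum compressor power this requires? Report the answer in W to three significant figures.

360 W

In absolute terms T_C = 262.15 K and T_H = 294.35 K, so ΔT = 32.20 K.
COP_Carnot = T_C/ΔT = 262.15/32.20 = 8.141.
Ẇ_min = Q̇/COP_Carnot = 2930/8.141 = 359.9 W.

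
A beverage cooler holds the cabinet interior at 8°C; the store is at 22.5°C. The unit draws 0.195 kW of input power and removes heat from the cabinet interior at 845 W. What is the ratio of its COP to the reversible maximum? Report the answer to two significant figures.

Converting, Q̇_C = 845.0 W = 0.8450 kW, so COP_actual = Q̇_C/Ẇ = 0.8450/0.1950 = 4.333.
In absolute terms T_C = 281.15 K and T_H = 295.65 K, so ΔT = 14.50 K.
COP_Carnot = T_C/ΔT = 281.15/14.50 = 19.39.
η_II = COP_actual/COP_Carnot = 4.333/19.39 = 0.2235.

0.22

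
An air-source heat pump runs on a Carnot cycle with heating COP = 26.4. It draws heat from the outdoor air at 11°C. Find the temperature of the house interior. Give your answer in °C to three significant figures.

22.2 °C

COP_HP = T_H/(T_H − T_C) rearranges to T_H = COP·T_C/(COP − 1).
With T_C = 284.15 K, T_H = 26.4 × 284.15/25.40 = 295.34 K.
Converting, 295.34 K = 22.19°C.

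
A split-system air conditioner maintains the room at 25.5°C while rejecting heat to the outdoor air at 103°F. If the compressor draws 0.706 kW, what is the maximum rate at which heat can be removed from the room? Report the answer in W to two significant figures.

In absolute terms T_C = 298.65 K and T_H = 312.59 K, so ΔT = 13.94 K.
COP_Carnot = T_C/ΔT = 298.65/13.94 = 21.42.
Q̇_max = COP_Carnot × Ẇ = 21.42 × 0.7060 kW = 15.12 kW = 15120 W.

15000 W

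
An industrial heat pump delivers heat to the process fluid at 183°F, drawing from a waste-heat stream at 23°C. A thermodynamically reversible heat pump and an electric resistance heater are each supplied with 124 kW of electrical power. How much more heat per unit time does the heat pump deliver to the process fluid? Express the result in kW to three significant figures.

603 kW

In absolute terms T_C = 296.15 K and T_H = 357.04 K, so ΔT = 60.89 K.
COP_Carnot = T_H/ΔT = 357.04/60.89 = 5.864.
The heat pump delivers Q̇_H = COP × Ẇ = 727.1 kW; the resistance heater delivers Ẇ = 124.0 kW.
Extra = (COP − 1)·Ẇ = 603.1 kW.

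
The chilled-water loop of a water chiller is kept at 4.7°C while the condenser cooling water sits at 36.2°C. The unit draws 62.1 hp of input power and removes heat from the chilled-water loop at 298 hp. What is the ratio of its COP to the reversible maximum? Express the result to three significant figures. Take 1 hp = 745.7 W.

COP_actual = Q̇_C/Ẇ = 298.0/62.10 = 4.799.
In absolute terms T_C = 277.85 K and T_H = 309.35 K, so ΔT = 31.50 K.
COP_Carnot = T_C/ΔT = 277.85/31.50 = 8.821.
η_II = COP_actual/COP_Carnot = 4.799/8.821 = 0.5440.

0.544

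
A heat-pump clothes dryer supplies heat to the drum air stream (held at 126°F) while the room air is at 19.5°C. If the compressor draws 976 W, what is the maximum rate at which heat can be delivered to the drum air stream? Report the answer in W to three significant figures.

In absolute terms T_C = 292.65 K and T_H = 325.37 K, so ΔT = 32.72 K.
COP_Carnot = T_H/ΔT = 325.37/32.72 = 9.943.
Q̇_max = COP_Carnot × Ẇ = 9.943 × 976.0 W = 9705 W.

9700 W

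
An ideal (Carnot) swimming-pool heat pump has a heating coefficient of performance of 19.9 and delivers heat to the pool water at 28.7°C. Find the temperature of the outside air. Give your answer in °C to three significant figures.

13.5 °C

COP_HP = T_H/(T_H − T_C) gives T_H − T_C = T_H/COP.
With T_H = 301.85 K, T_C = 301.85 × (1 − 1/19.9) = 286.68 K.
Converting, 286.68 K = 13.53°C.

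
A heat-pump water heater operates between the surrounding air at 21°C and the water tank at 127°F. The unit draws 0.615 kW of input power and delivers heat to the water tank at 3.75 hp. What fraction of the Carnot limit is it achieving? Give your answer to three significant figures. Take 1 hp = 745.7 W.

Converting, Q̇_H = 3.750 hp = 2.796 kW, so COP_actual = Q̇_H/Ẇ = 2.796/0.6150 = 4.547.
In absolute terms T_C = 294.15 K and T_H = 325.93 K, so ΔT = 31.78 K.
COP_Carnot = T_H/ΔT = 325.93/31.78 = 10.26.
η_II = COP_actual/COP_Carnot = 4.547/10.26 = 0.4433.

0.443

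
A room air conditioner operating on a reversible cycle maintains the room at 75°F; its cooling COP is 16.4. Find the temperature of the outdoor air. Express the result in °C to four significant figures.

42.00 °C

COP_R = T_C/(T_H − T_C) gives T_H − T_C = T_C/COP.
With T_C = 297.04 K, T_H = 297.04 × (1 + 1/16.4) = 315.15 K.
Converting, 315.15 K = 42.00°C.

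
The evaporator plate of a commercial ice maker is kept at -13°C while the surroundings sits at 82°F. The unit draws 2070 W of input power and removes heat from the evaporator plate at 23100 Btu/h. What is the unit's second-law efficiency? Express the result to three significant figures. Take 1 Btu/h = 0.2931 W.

0.513

Converting, Q̇_C = 23100 Btu/h = 6771 W, so COP_actual = Q̇_C/Ẇ = 6771/2070 = 3.271.
In absolute terms T_C = 260.15 K and T_H = 300.93 K, so ΔT = 40.78 K.
COP_Carnot = T_C/ΔT = 260.15/40.78 = 6.380.
η_II = COP_actual/COP_Carnot = 3.271/6.380 = 0.5127.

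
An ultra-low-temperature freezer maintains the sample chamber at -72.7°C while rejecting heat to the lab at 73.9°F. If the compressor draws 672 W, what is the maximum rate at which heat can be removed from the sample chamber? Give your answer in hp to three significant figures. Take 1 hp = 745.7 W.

In absolute terms T_C = 200.45 K and T_H = 296.43 K, so ΔT = 95.98 K.
COP_Carnot = T_C/ΔT = 200.45/95.98 = 2.089.
Q̇_max = COP_Carnot × Ẇ = 2.089 × 672.0 W = 1403 W = 1.882 hp.

1.88 hp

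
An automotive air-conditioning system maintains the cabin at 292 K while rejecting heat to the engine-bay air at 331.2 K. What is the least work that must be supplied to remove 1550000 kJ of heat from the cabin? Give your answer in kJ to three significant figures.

208000 kJ

The reservoir spacing is ΔT = 331.2 − 292 = 39.20 K.
The reversible limit is COP_R = T_C/ΔT = 7.449, so W_min = Q_C/COP = Q_C·ΔT/T_C.
W_min = 1550000 × 39.20/292.00 = 208100 kJ.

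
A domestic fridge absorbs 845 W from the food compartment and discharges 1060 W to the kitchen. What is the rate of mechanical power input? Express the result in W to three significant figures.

For a cyclic device the first law requires Q̇_H = Q̇_C + Ẇ.
Ẇ = Q̇_H − Q̇_C = 215.0 W.

215 W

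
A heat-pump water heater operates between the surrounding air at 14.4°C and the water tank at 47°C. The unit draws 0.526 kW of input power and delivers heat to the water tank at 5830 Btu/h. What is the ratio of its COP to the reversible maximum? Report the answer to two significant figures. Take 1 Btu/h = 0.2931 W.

0.33

Converting, Q̇_H = 5830 Btu/h = 1.709 kW, so COP_actual = Q̇_H/Ẇ = 1.709/0.5260 = 3.249.
In absolute terms T_C = 287.55 K and T_H = 320.15 K, so ΔT = 32.60 K.
COP_Carnot = T_H/ΔT = 320.15/32.60 = 9.821.
η_II = COP_actual/COP_Carnot = 3.249/9.821 = 0.3308.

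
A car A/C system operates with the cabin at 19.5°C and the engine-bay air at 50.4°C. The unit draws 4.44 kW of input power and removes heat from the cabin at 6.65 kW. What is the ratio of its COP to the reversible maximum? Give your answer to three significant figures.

0.158

COP_actual = Q̇_C/Ẇ = 6.650/4.440 = 1.498.
In absolute terms T_C = 292.65 K and T_H = 323.55 K, so ΔT = 30.90 K.
COP_Carnot = T_C/ΔT = 292.65/30.90 = 9.471.
η_II = COP_actual/COP_Carnot = 1.498/9.471 = 0.1581.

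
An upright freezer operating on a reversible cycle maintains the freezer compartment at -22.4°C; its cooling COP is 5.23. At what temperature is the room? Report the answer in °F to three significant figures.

COP_R = T_C/(T_H − T_C) gives T_H − T_C = T_C/COP.
With T_C = 250.75 K, T_H = 250.75 × (1 + 1/5.23) = 298.69 K.
Converting, 298.69 K = 77.98°F.

78.0 °F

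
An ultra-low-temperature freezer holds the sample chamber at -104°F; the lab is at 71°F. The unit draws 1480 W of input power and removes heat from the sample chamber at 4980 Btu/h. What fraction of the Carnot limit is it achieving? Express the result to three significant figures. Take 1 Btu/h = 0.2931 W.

0.485

Converting, Q̇_C = 4980 Btu/h = 1460 W, so COP_actual = Q̇_C/Ẇ = 1460/1480 = 0.9862.
In absolute terms T_C = 197.59 K and T_H = 294.82 K, so ΔT = 97.22 K.
COP_Carnot = T_C/ΔT = 197.59/97.22 = 2.032.
η_II = COP_actual/COP_Carnot = 0.9862/2.032 = 0.4853.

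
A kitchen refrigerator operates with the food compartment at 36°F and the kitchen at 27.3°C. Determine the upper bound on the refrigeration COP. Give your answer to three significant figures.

11.0

In absolute terms T_C = 275.37 K and T_H = 300.45 K, so ΔT = 25.08 K.
For a reversible cycle, COP_Carnot = T_C/ΔT = 275.37/25.08 = 10.98.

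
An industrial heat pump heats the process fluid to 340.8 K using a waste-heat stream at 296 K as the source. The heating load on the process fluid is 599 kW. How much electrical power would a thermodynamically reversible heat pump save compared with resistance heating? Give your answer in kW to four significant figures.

The reservoir spacing is ΔT = 340.8 − 296 = 44.80 K.
COP_Carnot = T_H/ΔT = 340.80/44.80 = 7.607.
Resistance heating needs Ẇ_res = Q̇_H = 599.0 kW; the reversible heat pump needs only Ẇ_hp = Q̇_H/COP = 78.74 kW.
Saving = 599.0 − 78.74 = 520.3 kW.

520.3 kW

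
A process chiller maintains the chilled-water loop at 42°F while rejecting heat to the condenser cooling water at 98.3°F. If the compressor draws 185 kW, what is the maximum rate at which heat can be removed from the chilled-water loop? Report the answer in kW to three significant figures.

In absolute terms T_C = 278.71 K and T_H = 309.98 K, so ΔT = 31.28 K.
COP_Carnot = T_C/ΔT = 278.71/31.28 = 8.911.
Q̇_max = COP_Carnot × Ẇ = 8.911 × 185.0 kW = 1648 kW.

1650 kW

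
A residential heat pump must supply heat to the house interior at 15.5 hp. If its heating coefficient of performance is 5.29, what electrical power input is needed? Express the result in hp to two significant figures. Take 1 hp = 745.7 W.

2.9 hp

Ẇ = Q̇_H/COP_HP = 15.50/5.29 = 2.930 hp.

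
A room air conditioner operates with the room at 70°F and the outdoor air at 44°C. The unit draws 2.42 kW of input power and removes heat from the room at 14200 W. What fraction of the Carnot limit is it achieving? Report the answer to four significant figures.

Converting, Q̇_C = 14200 W = 14.20 kW, so COP_actual = Q̇_C/Ẇ = 14.20/2.420 = 5.868.
In absolute terms T_C = 294.26 K and T_H = 317.15 K, so ΔT = 22.89 K.
COP_Carnot = T_C/ΔT = 294.26/22.89 = 12.86.
η_II = COP_actual/COP_Carnot = 5.868/12.86 = 0.4564.

0.4564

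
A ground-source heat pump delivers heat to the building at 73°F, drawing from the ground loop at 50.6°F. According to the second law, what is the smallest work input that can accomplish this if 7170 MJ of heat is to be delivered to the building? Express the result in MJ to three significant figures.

In absolute terms T_C = 283.48 K and T_H = 295.93 K, so ΔT = 12.44 K.
The reversible limit is COP_HP = T_H/ΔT = 23.78, so W_min = Q_H/COP = Q_H·ΔT/T_H.
W_min = 7170 × 12.44/295.93 = 301.5 MJ.

302 MJ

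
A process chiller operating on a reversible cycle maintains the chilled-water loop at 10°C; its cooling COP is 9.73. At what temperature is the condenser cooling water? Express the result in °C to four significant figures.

39.10 °C

COP_R = T_C/(T_H − T_C) gives T_H − T_C = T_C/COP.
With T_C = 283.15 K, T_H = 283.15 × (1 + 1/9.73) = 312.25 K.
Converting, 312.25 K = 39.10°C.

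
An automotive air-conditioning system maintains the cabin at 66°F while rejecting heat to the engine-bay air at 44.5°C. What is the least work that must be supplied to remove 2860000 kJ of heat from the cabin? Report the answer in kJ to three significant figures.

In absolute terms T_C = 292.04 K and T_H = 317.65 K, so ΔT = 25.61 K.
The reversible limit is COP_R = T_C/ΔT = 11.40, so W_min = Q_C/COP = Q_C·ΔT/T_C.
W_min = 2860000 × 25.61/292.04 = 250800 kJ.

251000 kJ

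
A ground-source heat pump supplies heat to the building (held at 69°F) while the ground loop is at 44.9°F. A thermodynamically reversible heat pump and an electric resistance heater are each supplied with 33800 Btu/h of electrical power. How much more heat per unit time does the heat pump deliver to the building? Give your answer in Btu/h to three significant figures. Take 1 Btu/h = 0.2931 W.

In absolute terms T_C = 280.32 K and T_H = 293.71 K, so ΔT = 13.39 K.
COP_Carnot = T_H/ΔT = 293.71/13.39 = 21.94.
The heat pump delivers Q̇_H = COP × Ẇ = 741500 Btu/h; the resistance heater delivers Ẇ = 33800 Btu/h.
Extra = (COP − 1)·Ẇ = 707700 Btu/h.

708000 Btu/h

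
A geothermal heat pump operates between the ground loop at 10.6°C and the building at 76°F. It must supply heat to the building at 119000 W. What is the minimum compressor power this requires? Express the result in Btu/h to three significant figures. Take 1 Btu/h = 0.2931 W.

18900 Btu/h

In absolute terms T_C = 283.75 K and T_H = 297.59 K, so ΔT = 13.84 K.
COP_Carnot = T_H/ΔT = 297.59/13.84 = 21.50.
Ẇ_min = Q̇/COP_Carnot = 119000/21.50 = 5536 W = 18890 Btu/h.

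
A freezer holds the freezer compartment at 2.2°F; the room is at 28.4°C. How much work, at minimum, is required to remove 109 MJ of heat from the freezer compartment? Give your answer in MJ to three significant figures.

19.1 MJ

In absolute terms T_C = 256.59 K and T_H = 301.55 K, so ΔT = 44.96 K.
The reversible limit is COP_R = T_C/ΔT = 5.708, so W_min = Q_C/COP = Q_C·ΔT/T_C.
W_min = 109.0 × 44.96/256.59 = 19.10 MJ.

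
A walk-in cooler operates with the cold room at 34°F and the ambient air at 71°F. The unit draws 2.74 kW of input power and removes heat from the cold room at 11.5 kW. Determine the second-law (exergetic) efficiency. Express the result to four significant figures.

COP_actual = Q̇_C/Ẇ = 11.50/2.740 = 4.197.
In absolute terms T_C = 274.26 K and T_H = 294.82 K, so ΔT = 20.56 K.
COP_Carnot = T_C/ΔT = 274.26/20.56 = 13.34.
η_II = COP_actual/COP_Carnot = 4.197/13.34 = 0.3146.

0.3146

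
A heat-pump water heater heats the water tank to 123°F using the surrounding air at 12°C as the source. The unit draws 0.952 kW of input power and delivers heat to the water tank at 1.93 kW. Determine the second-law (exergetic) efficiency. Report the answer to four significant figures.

COP_actual = Q̇_H/Ẇ = 1.930/0.9520 = 2.027.
In absolute terms T_C = 285.15 K and T_H = 323.71 K, so ΔT = 38.56 K.
COP_Carnot = T_H/ΔT = 323.71/38.56 = 8.396.
η_II = COP_actual/COP_Carnot = 2.027/8.396 = 0.2415.

0.2415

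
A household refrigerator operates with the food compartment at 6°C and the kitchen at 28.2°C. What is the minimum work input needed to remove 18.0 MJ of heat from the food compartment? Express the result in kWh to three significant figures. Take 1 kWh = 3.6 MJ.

In absolute terms T_C = 279.15 K and T_H = 301.35 K, so ΔT = 22.20 K.
The reversible limit is COP_R = T_C/ΔT = 12.57, so W_min = Q_C/COP = Q_C·ΔT/T_C.
W_min = 18.00 × 22.20/279.15 = 1.431 MJ = 0.3976 kWh.

0.398 kWh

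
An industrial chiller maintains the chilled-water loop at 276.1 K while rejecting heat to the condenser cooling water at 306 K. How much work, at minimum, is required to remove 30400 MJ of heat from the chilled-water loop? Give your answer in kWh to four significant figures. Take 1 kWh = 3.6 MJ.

914.5 kWh

The reservoir spacing is ΔT = 306 − 276.1 = 29.90 K.
The reversible limit is COP_R = T_C/ΔT = 9.234, so W_min = Q_C/COP = Q_C·ΔT/T_C.
W_min = 30400 × 29.90/276.10 = 3292 MJ = 914.5 kWh.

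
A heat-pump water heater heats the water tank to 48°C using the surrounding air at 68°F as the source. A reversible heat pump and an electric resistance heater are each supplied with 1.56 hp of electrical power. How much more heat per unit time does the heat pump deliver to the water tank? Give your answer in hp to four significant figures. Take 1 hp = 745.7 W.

16.33 hp

In absolute terms T_C = 293.15 K and T_H = 321.15 K, so ΔT = 28.00 K.
COP_Carnot = T_H/ΔT = 321.15/28.00 = 11.47.
The heat pump delivers Q̇_H = COP × Ẇ = 17.89 hp; the resistance heater delivers Ẇ = 1.560 hp.
Extra = (COP − 1)·Ẇ = 16.33 hp.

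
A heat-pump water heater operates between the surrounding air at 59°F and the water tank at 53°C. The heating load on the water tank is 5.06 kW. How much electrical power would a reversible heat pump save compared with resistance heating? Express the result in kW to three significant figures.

4.47 kW

In absolute terms T_C = 288.15 K and T_H = 326.15 K, so ΔT = 38.00 K.
COP_Carnot = T_H/ΔT = 326.15/38.00 = 8.583.
Resistance heating needs Ẇ_res = Q̇_H = 5.060 kW; the reversible heat pump needs only Ẇ_hp = Q̇_H/COP = 0.5895 kW.
Saving = 5.060 − 0.5895 = 4.470 kW.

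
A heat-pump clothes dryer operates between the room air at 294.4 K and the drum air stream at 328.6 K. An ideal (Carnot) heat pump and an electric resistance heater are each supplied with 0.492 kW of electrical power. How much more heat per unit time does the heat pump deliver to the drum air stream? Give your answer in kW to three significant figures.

4.24 kW

The reservoir spacing is ΔT = 328.6 − 294.4 = 34.20 K.
COP_Carnot = T_H/ΔT = 328.60/34.20 = 9.608.
The heat pump delivers Q̇_H = COP × Ẇ = 4.727 kW; the resistance heater delivers Ẇ = 0.4920 kW.
Extra = (COP − 1)·Ẇ = 4.235 kW.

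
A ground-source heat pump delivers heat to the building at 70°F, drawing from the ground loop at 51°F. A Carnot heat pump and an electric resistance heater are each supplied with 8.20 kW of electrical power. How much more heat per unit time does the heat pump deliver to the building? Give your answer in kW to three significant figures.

In absolute terms T_C = 283.71 K and T_H = 294.26 K, so ΔT = 10.56 K.
COP_Carnot = T_H/ΔT = 294.26/10.56 = 27.88.
The heat pump delivers Q̇_H = COP × Ẇ = 228.6 kW; the resistance heater delivers Ẇ = 8.200 kW.
Extra = (COP − 1)·Ẇ = 220.4 kW.

220 kW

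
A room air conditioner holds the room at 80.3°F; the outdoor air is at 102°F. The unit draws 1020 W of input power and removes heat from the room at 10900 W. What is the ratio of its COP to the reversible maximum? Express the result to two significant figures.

0.43

COP_actual = Q̇_C/Ẇ = 10900/1020 = 10.69.
In absolute terms T_C = 299.98 K and T_H = 312.04 K, so ΔT = 12.06 K.
COP_Carnot = T_C/ΔT = 299.98/12.06 = 24.88.
η_II = COP_actual/COP_Carnot = 10.69/24.88 = 0.4295.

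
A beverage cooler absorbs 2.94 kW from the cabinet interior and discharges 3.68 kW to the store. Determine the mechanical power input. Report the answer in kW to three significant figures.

For a cyclic device the first law requires Q̇_H = Q̇_C + Ẇ.
Ẇ = Q̇_H − Q̇_C = 0.7400 kW.

0.740 kW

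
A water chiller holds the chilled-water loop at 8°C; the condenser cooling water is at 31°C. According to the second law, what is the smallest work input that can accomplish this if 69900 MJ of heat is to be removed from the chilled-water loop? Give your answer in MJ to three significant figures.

In absolute terms T_C = 281.15 K and T_H = 304.15 K, so ΔT = 23.00 K.
The reversible limit is COP_R = T_C/ΔT = 12.22, so W_min = Q_C/COP = Q_C·ΔT/T_C.
W_min = 69900 × 23.00/281.15 = 5718 MJ.

5720 MJ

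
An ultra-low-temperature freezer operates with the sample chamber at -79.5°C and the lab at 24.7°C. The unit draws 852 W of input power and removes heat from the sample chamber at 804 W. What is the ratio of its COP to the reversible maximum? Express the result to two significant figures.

0.51

COP_actual = Q̇_C/Ẇ = 804.0/852.0 = 0.9437.
In absolute terms T_C = 193.65 K and T_H = 297.85 K, so ΔT = 104.2 K.
COP_Carnot = T_C/ΔT = 193.65/104.2 = 1.858.
η_II = COP_actual/COP_Carnot = 0.9437/1.858 = 0.5078.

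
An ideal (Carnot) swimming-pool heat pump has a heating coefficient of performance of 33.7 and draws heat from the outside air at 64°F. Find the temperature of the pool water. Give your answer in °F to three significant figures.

COP_HP = T_H/(T_H − T_C) rearranges to T_H = COP·T_C/(COP − 1).
With T_C = 290.93 K, T_H = 33.7 × 290.93/32.70 = 299.82 K.
Converting, 299.82 K = 80.01°F.

80.0 °F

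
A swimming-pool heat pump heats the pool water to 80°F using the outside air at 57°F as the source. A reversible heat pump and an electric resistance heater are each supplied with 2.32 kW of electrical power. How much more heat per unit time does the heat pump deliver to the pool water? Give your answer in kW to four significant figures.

In absolute terms T_C = 287.04 K and T_H = 299.82 K, so ΔT = 12.78 K.
COP_Carnot = T_H/ΔT = 299.82/12.78 = 23.46.
The heat pump delivers Q̇_H = COP × Ẇ = 54.44 kW; the resistance heater delivers Ẇ = 2.320 kW.
Extra = (COP − 1)·Ẇ = 52.12 kW.

52.12 kW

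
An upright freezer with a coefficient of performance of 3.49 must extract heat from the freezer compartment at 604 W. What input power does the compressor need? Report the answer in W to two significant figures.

170 W

Ẇ = Q̇_C/COP = 604.0/3.49 = 173.1 W.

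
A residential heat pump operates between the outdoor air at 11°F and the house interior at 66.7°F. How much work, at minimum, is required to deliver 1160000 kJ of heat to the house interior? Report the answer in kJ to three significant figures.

In absolute terms T_C = 261.48 K and T_H = 292.43 K, so ΔT = 30.94 K.
The reversible limit is COP_HP = T_H/ΔT = 9.450, so W_min = Q_H/COP = Q_H·ΔT/T_H.
W_min = 1160000 × 30.94/292.43 = 122800 kJ.

123000 kJ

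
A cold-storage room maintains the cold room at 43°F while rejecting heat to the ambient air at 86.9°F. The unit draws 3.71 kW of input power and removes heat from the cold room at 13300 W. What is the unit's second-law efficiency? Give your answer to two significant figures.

Converting, Q̇_C = 13300 W = 13.30 kW, so COP_actual = Q̇_C/Ẇ = 13.30/3.710 = 3.585.
In absolute terms T_C = 279.26 K and T_H = 303.65 K, so ΔT = 24.39 K.
COP_Carnot = T_C/ΔT = 279.26/24.39 = 11.45.
η_II = COP_actual/COP_Carnot = 3.585/11.45 = 0.3131.

0.31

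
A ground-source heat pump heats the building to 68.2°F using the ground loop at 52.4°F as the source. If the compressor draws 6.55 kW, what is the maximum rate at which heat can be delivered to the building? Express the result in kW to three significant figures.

In absolute terms T_C = 284.48 K and T_H = 293.26 K, so ΔT = 8.778 K.
COP_Carnot = T_H/ΔT = 293.26/8.778 = 33.41.
Q̇_max = COP_Carnot × Ẇ = 33.41 × 6.550 kW = 218.8 kW.

219 kW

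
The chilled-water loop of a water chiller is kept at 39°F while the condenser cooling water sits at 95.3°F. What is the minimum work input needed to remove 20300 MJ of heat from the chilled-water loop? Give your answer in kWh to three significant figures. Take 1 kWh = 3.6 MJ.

637 kWh

In absolute terms T_C = 277.04 K and T_H = 308.32 K, so ΔT = 31.28 K.
The reversible limit is COP_R = T_C/ΔT = 8.857, so W_min = Q_C/COP = Q_C·ΔT/T_C.
W_min = 20300 × 31.28/277.04 = 2292 MJ = 636.6 kWh.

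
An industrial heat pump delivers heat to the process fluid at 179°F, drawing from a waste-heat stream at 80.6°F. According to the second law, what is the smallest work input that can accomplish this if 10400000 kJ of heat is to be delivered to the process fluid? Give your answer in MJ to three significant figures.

In absolute terms T_C = 300.15 K and T_H = 354.82 K, so ΔT = 54.67 K.
The reversible limit is COP_HP = T_H/ΔT = 6.491, so W_min = Q_H/COP = Q_H·ΔT/T_H.
W_min = 10400000 × 54.67/354.82 = 1602000 kJ = 1602 MJ.

1600 MJ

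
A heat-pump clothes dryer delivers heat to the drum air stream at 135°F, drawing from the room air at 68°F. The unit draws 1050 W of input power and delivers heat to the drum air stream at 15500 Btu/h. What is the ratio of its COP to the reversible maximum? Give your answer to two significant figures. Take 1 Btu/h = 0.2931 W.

0.49

Converting, Q̇_H = 15500 Btu/h = 4543 W, so COP_actual = Q̇_H/Ẇ = 4543/1050 = 4.327.
In absolute terms T_C = 293.15 K and T_H = 330.37 K, so ΔT = 37.22 K.
COP_Carnot = T_H/ΔT = 330.37/37.22 = 8.876.
η_II = COP_actual/COP_Carnot = 4.327/8.876 = 0.4875.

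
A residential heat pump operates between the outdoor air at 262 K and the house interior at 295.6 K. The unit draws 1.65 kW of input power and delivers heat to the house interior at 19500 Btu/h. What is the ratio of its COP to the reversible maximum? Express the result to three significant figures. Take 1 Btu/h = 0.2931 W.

0.394

Converting, Q̇_H = 19500 Btu/h = 5.715 kW, so COP_actual = Q̇_H/Ẇ = 5.715/1.650 = 3.464.
The reservoir spacing is ΔT = 295.6 − 262 = 33.60 K.
COP_Carnot = T_H/ΔT = 295.60/33.60 = 8.798.
η_II = COP_actual/COP_Carnot = 3.464/8.798 = 0.3937.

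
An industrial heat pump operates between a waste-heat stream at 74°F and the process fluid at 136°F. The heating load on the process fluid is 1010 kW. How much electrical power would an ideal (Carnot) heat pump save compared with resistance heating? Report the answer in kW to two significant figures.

900 kW

In absolute terms T_C = 296.48 K and T_H = 330.93 K, so ΔT = 34.44 K.
COP_Carnot = T_H/ΔT = 330.93/34.44 = 9.608.
Resistance heating needs Ẇ_res = Q̇_H = 1010 kW; the reversible heat pump needs only Ẇ_hp = Q̇_H/COP = 105.1 kW.
Saving = 1010 − 105.1 = 904.9 kW.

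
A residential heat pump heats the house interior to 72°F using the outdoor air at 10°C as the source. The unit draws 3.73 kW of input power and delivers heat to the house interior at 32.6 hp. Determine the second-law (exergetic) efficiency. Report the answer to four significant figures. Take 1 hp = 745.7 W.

0.2697

Converting, Q̇_H = 32.60 hp = 24.31 kW, so COP_actual = Q̇_H/Ẇ = 24.31/3.730 = 6.517.
In absolute terms T_C = 283.15 K and T_H = 295.37 K, so ΔT = 12.22 K.
COP_Carnot = T_H/ΔT = 295.37/12.22 = 24.17.
η_II = COP_actual/COP_Carnot = 6.517/24.17 = 0.2697.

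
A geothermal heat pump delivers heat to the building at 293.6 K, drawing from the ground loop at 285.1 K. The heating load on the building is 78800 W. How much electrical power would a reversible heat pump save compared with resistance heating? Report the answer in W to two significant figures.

The reservoir spacing is ΔT = 293.6 − 285.1 = 8.500 K.
COP_Carnot = T_H/ΔT = 293.60/8.500 = 34.54.
Resistance heating needs Ẇ_res = Q̇_H = 78800 W; the reversible heat pump needs only Ẇ_hp = Q̇_H/COP = 2281 W.
Saving = 78800 − 2281 = 76520 W.

77000 W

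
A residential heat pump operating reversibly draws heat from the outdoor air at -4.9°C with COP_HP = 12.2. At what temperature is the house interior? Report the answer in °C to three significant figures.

COP_HP = T_H/(T_H − T_C) rearranges to T_H = COP·T_C/(COP − 1).
With T_C = 268.25 K, T_H = 12.2 × 268.25/11.20 = 292.20 K.
Converting, 292.20 K = 19.05°C.

19.1 °C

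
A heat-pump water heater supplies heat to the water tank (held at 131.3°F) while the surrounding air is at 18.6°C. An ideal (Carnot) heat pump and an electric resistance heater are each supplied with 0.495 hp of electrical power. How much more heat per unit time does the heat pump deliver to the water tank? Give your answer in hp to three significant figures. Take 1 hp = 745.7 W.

3.95 hp

In absolute terms T_C = 291.75 K and T_H = 328.32 K, so ΔT = 36.57 K.
COP_Carnot = T_H/ΔT = 328.32/36.57 = 8.979.
The heat pump delivers Q̇_H = COP × Ẇ = 4.444 hp; the resistance heater delivers Ẇ = 0.4950 hp.
Extra = (COP − 1)·Ẇ = 3.949 hp.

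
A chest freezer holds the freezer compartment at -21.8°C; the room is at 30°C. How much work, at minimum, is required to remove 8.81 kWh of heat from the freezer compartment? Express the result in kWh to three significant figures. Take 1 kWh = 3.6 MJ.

1.82 kWh

In absolute terms T_C = 251.35 K and T_H = 303.15 K, so ΔT = 51.80 K.
The reversible limit is COP_R = T_C/ΔT = 4.852, so W_min = Q_C/COP = Q_C·ΔT/T_C.
W_min = 8.810 × 51.80/251.35 = 1.816 kWh.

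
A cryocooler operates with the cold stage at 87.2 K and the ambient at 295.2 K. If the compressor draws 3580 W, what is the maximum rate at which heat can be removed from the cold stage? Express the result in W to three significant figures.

1500 W

The reservoir spacing is ΔT = 295.2 − 87.2 = 208.0 K.
COP_Carnot = T_C/ΔT = 87.20/208.0 = 0.4192.
Q̇_max = COP_Carnot × Ẇ = 0.4192 × 3580 W = 1501 W.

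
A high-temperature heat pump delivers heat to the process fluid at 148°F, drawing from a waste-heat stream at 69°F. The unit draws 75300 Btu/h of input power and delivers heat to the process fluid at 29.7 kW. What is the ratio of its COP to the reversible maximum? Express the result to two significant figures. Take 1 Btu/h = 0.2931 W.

0.17

Converting, Q̇_H = 29.70 kW = 101300 Btu/h, so COP_actual = Q̇_H/Ẇ = 101300/75300 = 1.346.
In absolute terms T_C = 293.71 K and T_H = 337.59 K, so ΔT = 43.89 K.
COP_Carnot = T_H/ΔT = 337.59/43.89 = 7.692.
η_II = COP_actual/COP_Carnot = 1.346/7.692 = 0.1749.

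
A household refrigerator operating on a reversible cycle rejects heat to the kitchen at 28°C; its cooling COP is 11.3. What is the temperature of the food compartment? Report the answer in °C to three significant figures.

For a Carnot refrigerator COP_R = T_C/(T_H − T_C), so T_C = COP·T_H/(1 + COP).
With T_H = 301.15 K, T_C = 11.3 × 301.15/12.30 = 276.67 K.
Converting, 276.67 K = 3.52°C.

3.52 °C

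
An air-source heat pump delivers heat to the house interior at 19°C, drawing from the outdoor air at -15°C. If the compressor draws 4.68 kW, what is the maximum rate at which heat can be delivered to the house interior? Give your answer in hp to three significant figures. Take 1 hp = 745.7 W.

53.9 hp

In absolute terms T_C = 258.15 K and T_H = 292.15 K, so ΔT = 34.00 K.
COP_Carnot = T_H/ΔT = 292.15/34.00 = 8.593.
Q̇_max = COP_Carnot × Ẇ = 8.593 × 4.680 kW = 40.21 kW = 53.93 hp.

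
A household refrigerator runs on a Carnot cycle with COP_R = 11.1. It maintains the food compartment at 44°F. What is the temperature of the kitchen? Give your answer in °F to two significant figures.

89 °F

COP_R = T_C/(T_H − T_C) gives T_H − T_C = T_C/COP.
With T_C = 279.82 K, T_H = 279.82 × (1 + 1/11.1) = 305.03 K.
Converting, 305.03 K = 89.38°F.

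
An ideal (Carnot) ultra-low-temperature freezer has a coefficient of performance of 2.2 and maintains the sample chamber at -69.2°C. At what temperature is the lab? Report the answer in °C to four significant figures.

23.50 °C

COP_R = T_C/(T_H − T_C) gives T_H − T_C = T_C/COP.
With T_C = 203.95 K, T_H = 203.95 × (1 + 1/2.2) = 296.65 K.
Converting, 296.65 K = 23.50°C.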